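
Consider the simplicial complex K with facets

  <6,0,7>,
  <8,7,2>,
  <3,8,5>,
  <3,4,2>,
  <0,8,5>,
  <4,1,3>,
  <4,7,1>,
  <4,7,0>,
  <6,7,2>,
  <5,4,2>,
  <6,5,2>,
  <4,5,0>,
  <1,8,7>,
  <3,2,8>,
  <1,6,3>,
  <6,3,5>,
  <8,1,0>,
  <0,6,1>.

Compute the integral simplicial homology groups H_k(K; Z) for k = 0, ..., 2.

H_0 = Z,  H_1 = Z ⊕ Z/2Z,  H_2 = 0.

Order the vertices as 0 < 1 < 2 < 3 < 4 < 5 < 6 < 7 < 8. Listing each simplex with vertices in this order, K has dimension 2 with simplices:

  0-simplices (9): [0], [1], [2], [3], [4], [5], [6], [7], [8]
  1-simplices (27): (27 of them)
  2-simplices (18): [0,1,6], [0,1,8], [0,4,5], [0,4,7], [0,5,8], [0,6,7], [1,3,4], [1,3,6], [1,4,7], [1,7,8], [2,3,4], [2,3,8], [2,4,5], [2,5,6], [2,6,7], [2,7,8], [3,5,6], [3,5,8]

Hence C_0 ≅ Z^9, C_1 ≅ Z^27, C_2 ≅ Z^18.

The boundary map ∂_1: C_1 → C_0 maps an edge to its endpoints' difference, ∂[p,q] = q − p. For instance
  ∂[0,1] = [1] − [0].
As a 9×27 matrix over Z this has rank 8, with invariant factors (1,1,1,1,1,1,1,1).

Boundary ∂_2: C_2 → C_1 acts by ∂[p,q,r] = [q,r] − [p,r] + [p,q]. For instance
  ∂[2,7,8] = [7,8] − [2,8] + [2,7],
  ∂[0,5,8] = [5,8] − [0,8] + [0,5].
The 27×18 boundary matrix has rank 18 and Smith normal form diag(1,1,1,1,1,1,1,1,1,1,1,1,1,1,1,1,1,2).

Now H_k = ker ∂_k / im ∂_{k+1}, so:

  H_0: rank C_0 − rank ∂_1 = 9 − 8 = 1, and the invariant factors of ∂_1 are all 1, so H_0 ≅ Z.
  H_1: rank ker ∂_1 − rank ∂_2 = (27 − 8) − 18 = 1, and ∂_2 has invariant factor 2 > 1, so H_1 ≅ Z ⊕ Z/2Z.
  H_2: rank ker ∂_2 − rank ∂_3 = (18 − 18) − 0 = 0, and there is no ∂_3, so H_2 ≅ 0.

(K is a triangulation of the Klein bottle.)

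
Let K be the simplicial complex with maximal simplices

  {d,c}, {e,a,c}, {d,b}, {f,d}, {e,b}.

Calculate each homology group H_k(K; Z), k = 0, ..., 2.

Take the total order a < b < c < d < e < f on the vertex set. Then K (dimension 2) consists of the simplices:

  0-simplices (6): a, b, c, d, e, f
  1-simplices (7): ac, ae, bd, be, cd, ce, df
  2-simplices (1): ace

giving chain groups C_0 ≅ Z^6, C_1 ≅ Z^7, C_2 ≅ Z^1.

Boundary ∂_1: C_1 → C_0 is given by ∂[p,q] = [q] − [p]. For instance
  ∂bd = d − b.
As a 6×7 matrix over Z this has rank 5, with invariant factors (1,1,1,1,1).

∂_2: C_2 → C_1 acts by ∂[p,q,r] = [q,r] − [p,r] + [p,q]. For instance
  ∂ace = ce − ae + ac.
The resulting 7×1 matrix has rank 1, and its Smith normal form has invariant factors (1).

Computing H_k = (kernel of ∂_k) / (image of ∂_{k+1}):

  H_0: rank C_0 − rank ∂_1 = 6 − 5 = 1, and the invariant factors of ∂_1 are all 1, so H_0 ≅ Z.
  H_1: rank ker ∂_1 − rank ∂_2 = (7 − 5) − 1 = 1, and the invariant factors of ∂_2 are all 1, so H_1 ≅ Z.
  H_2: rank ker ∂_2 − rank ∂_3 = (1 − 1) − 0 = 0, and there is no ∂_3, so H_2 ≅ 0.

H_0 = Z,  H_1 = Z,  H_2 = 0.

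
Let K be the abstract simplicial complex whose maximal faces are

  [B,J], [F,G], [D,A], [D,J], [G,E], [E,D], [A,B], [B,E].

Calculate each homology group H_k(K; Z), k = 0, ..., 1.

H_0 = Z,  H_1 = Z^2.

Fix the vertex order A < B < D < E < F < G < J and write every simplex with vertices in increasing order. Then dim K = 1 and the simplices of K are:

  0-simplices (7): A, B, D, E, F, G, J
  1-simplices (8): AB, AD, BE, BJ, DE, DJ, EG, FG

giving chain groups C_0 ≅ Z^7, C_1 ≅ Z^8.

The boundary map ∂_1: C_1 → C_0 is given by ∂[p,q] = [q] − [p]. For instance
  ∂FG = G − F.
This gives a 7×8 integer matrix of rank 6; reducing to Smith normal form yields diagonal entries (1,1,1,1,1,1).

Now H_k = ker ∂_k / im ∂_{k+1}, so:

  H_0: rank C_0 − rank ∂_1 = 7 − 6 = 1, and the invariant factors of ∂_1 are all 1, so H_0 = Z.
  H_1: rank ker ∂_1 − rank ∂_2 = (8 − 6) − 0 = 2, and there is no ∂_2, so H_1 = Z^2.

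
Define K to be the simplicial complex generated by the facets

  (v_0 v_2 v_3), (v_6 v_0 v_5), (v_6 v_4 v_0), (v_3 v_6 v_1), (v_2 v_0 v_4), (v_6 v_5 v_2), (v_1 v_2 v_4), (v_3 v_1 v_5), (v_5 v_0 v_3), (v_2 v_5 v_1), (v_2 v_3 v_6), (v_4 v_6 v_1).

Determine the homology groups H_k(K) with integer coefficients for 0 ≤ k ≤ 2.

H_0 = Z,  H_1 = Z_2,  H_2 = 0.

We work with the vertex ordering v_0 < v_1 < v_2 < v_3 < v_4 < v_5 < v_6. The simplices of K, each written with vertices in increasing order, are:

  0-simplices (7): [v_0], [v_1], [v_2], [v_3], [v_4], [v_5], [v_6]
  1-simplices (18): (18 of them)
  2-simplices (12): (12 of them)

so the chain groups are C_0 ≅ Z^7, C_1 ≅ Z^18, C_2 ≅ Z^12.

The boundary map ∂_1: C_1 → C_0 maps an edge to its endpoints' difference, ∂[p,q] = q − p.
This gives a 7×18 integer matrix of rank 6; reducing to Smith normal form yields diagonal entries (1,1,1,1,1,1).

The boundary map ∂_2: C_2 → C_1 acts by ∂[p,q,r] = [q,r] − [p,r] + [p,q]. For instance
  ∂[v_0,v_2,v_4] = [v_2,v_4] − [v_0,v_4] + [v_0,v_2],
  ∂[v_1,v_3,v_5] = [v_3,v_5] − [v_1,v_5] + [v_1,v_3].
As a 18×12 matrix over Z this has rank 12, with invariant factors (1,1,1,1,1,1,1,1,1,1,1,2).

From H_k ≅ ker(∂_k) / im(∂_{k+1}) we obtain:

  H_0: rank C_0 − rank ∂_1 = 7 − 6 = 1, and the invariant factors of ∂_1 are all 1, so H_0 = Z.
  H_1: rank ker ∂_1 − rank ∂_2 = (18 − 6) − 12 = 0, and ∂_2 has invariant factor 2 > 1, so H_1 = Z_2.
  H_2: rank ker ∂_2 − rank ∂_3 = (12 − 12) − 0 = 0, and there is no ∂_3, so H_2 = 0.

As a check, the Euler characteristic is 7 − 18 + 12 = 1, which agrees with 1 − 0 + 0 = 1.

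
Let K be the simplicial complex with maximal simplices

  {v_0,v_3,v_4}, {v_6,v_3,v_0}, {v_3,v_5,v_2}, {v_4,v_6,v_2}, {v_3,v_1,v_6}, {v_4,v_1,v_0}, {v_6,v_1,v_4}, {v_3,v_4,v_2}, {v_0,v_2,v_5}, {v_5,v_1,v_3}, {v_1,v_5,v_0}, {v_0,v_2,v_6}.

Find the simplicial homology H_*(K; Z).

Take the total order v_0 < v_1 < v_2 < v_3 < v_4 < v_5 < v_6 on the vertex set. Then K (dimension 2) consists of the simplices:

  0-simplices (7): [v_0], [v_1], [v_2], [v_3], [v_4], [v_5], [v_6]
  1-simplices (18): (18 of them)
  2-simplices (12): (12 of them)

Hence C_0 ≅ Z^7, C_1 ≅ Z^18, C_2 ≅ Z^12.

∂_1: C_1 → C_0 is given by ∂[p,q] = [q] − [p].
The resulting 7×18 matrix has rank 6, and its Smith normal form has invariant factors (1,1,1,1,1,1).

The boundary map ∂_2: C_2 → C_1 sends each 2-simplex [p,q,r] to [q,r] − [p,r] + [p,q]. For instance
  ∂[v_0,v_3,v_6] = [v_3,v_6] − [v_0,v_6] + [v_0,v_3],
  ∂[v_1,v_3,v_6] = [v_3,v_6] − [v_1,v_6] + [v_1,v_3].
This gives a 18×12 integer matrix of rank 12; reducing to Smith normal form yields diagonal entries (1,1,1,1,1,1,1,1,1,1,1,2).

Computing H_k = (kernel of ∂_k) / (image of ∂_{k+1}):

  H_0: rank C_0 − rank ∂_1 = 7 − 6 = 1, and the invariant factors of ∂_1 are all 1, so H_0 = Z.
  H_1: rank ker ∂_1 − rank ∂_2 = (18 − 6) − 12 = 0, and ∂_2 has invariant factor 2 > 1, so H_1 = Z/2Z.
  H_2: rank ker ∂_2 − rank ∂_3 = (12 − 12) − 0 = 0, and there is no ∂_3, so H_2 = 0.

H_0 ≅ Z,  H_1 ≅ Z/2Z,  H_2 = 0.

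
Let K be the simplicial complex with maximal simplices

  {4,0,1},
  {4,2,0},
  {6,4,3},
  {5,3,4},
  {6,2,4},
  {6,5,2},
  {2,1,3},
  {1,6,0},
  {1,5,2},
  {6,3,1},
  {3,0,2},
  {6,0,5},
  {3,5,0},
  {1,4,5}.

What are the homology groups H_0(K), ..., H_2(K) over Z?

Fix the vertex order 0 < 1 < 2 < 3 < 4 < 5 < 6 and write every simplex with vertices in increasing order. Then dim K = 2 and the simplices of K are:

  0-simplices (7): [0], [1], [2], [3], [4], [5], [6]
  1-simplices (21): [0,1], [0,2], [0,3], [0,4], [0,5], [0,6], [1,2], [1,3], [1,4], [1,5], [1,6], [2,3], [2,4], [2,5], [2,6], [3,4], [3,5], [3,6], [4,5], [4,6], [5,6]
  2-simplices (14): [0,1,4], [0,1,6], [0,2,3], [0,2,4], [0,3,5], [0,5,6], [1,2,3], [1,2,5], [1,3,6], [1,4,5], [2,4,6], [2,5,6], [3,4,5], [3,4,6]

so the chain groups are C_0 ≅ Z^7, C_1 ≅ Z^21, C_2 ≅ Z^14.

∂_1: C_1 → C_0 sends each edge [p,q] (with p < q) to q − p. For instance
  ∂[0,2] = [2] − [0].
The 7×21 boundary matrix has rank 6 and Smith normal form diag(1,1,1,1,1,1).

∂_2: C_2 → C_1 acts by ∂[p,q,r] = [q,r] − [p,r] + [p,q]. For instance
  ∂[0,2,4] = [2,4] − [0,4] + [0,2],
  ∂[2,4,6] = [4,6] − [2,6] + [2,4].
The resulting 21×14 matrix has rank 13, and its Smith normal form has invariant factors (1,1,1,1,1,1,1,1,1,1,1,1,1).

Reading off H_k = ker ∂_k / im ∂_{k+1}:

  H_0: rank C_0 − rank ∂_1 = 7 − 6 = 1, and the invariant factors of ∂_1 are all 1, so H_0 = Z.
  H_1: rank ker ∂_1 − rank ∂_2 = (21 − 6) − 13 = 2, and the invariant factors of ∂_2 are all 1, so H_1 = Z^2.
  H_2: rank ker ∂_2 − rank ∂_3 = (14 − 13) − 0 = 1, and there is no ∂_3, so H_2 = Z.

(K is a triangulation of the torus T^2.)

H_0 = Z,  H_1 = Z^2,  H_2 = Z.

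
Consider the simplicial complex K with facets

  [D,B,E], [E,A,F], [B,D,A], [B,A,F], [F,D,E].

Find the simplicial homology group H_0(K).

H_0 ≅ Z.

Order the vertices as A < B < D < E < F. Listing each simplex with vertices in this order, K has dimension 2 with simplices:

  0-simplices (5): A, B, D, E, F
  1-simplices (10): AB, AD, AE, AF, BD, BE, BF, DE, DF, EF
  2-simplices (5): ABD, ABF, AEF, BDE, DEF

Hence C_0 ≅ Z^5, C_1 ≅ Z^10, C_2 ≅ Z^5.

Boundary ∂_1: C_1 → C_0 is given by ∂[p,q] = [q] − [p]. For instance
  ∂BF = F − B.
This gives a 5×10 integer matrix of rank 4; reducing to Smith normal form yields diagonal entries (1,1,1,1).

The boundary map ∂_2: C_2 → C_1 acts by ∂[p,q,r] = [q,r] − [p,r] + [p,q]. For instance
  ∂AEF = EF − AF + AE,
  ∂ABF = BF − AF + AB.
This gives a 10×5 integer matrix of rank 5; reducing to Smith normal form yields diagonal entries (1,1,1,1,1).

Computing H_k = (kernel of ∂_k) / (image of ∂_{k+1}):

  H_0: rank C_0 − rank ∂_1 = 5 − 4 = 1, and the invariant factors of ∂_1 are all 1, so H_0 ≅ Z.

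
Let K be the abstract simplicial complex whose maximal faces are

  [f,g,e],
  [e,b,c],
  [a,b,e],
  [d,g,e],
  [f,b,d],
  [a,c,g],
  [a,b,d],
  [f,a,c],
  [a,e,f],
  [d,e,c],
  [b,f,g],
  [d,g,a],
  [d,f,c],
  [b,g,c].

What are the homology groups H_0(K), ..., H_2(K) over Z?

H_0 ≅ Z,  H_1 ≅ Z^2,  H_2 ≅ Z.

Order the vertices as a < b < c < d < e < f < g. Listing each simplex with vertices in this order, K has dimension 2 with simplices:

  0-simplices (7): a, b, c, d, e, f, g
  1-simplices (21): ab, ac, ad, ae, af, ag, bc, bd, be, bf, bg, cd, ce, cf, cg, de, df, dg, ef, eg, fg
  2-simplices (14): abd, abe, acf, acg, adg, aef, bce, bcg, bdf, bfg, cde, cdf, deg, efg

so the chain groups are C_0 ≅ Z^7, C_1 ≅ Z^21, C_2 ≅ Z^14.

Boundary ∂_1: C_1 → C_0 sends each edge [p,q] (with p < q) to q − p.
As a 7×21 matrix over Z this has rank 6, with invariant factors (1,1,1,1,1,1).

Boundary ∂_2: C_2 → C_1 sends each 2-simplex [p,q,r] to [q,r] − [p,r] + [p,q]. For instance
  ∂bcg = cg − bg + bc,
  ∂adg = dg − ag + ad.
The resulting 21×14 matrix has rank 13, and its Smith normal form has invariant factors (1,1,1,1,1,1,1,1,1,1,1,1,1).

Now H_k = ker ∂_k / im ∂_{k+1}, so:

  H_0: rank C_0 − rank ∂_1 = 7 − 6 = 1, and the invariant factors of ∂_1 are all 1, so H_0 = Z.
  H_1: rank ker ∂_1 − rank ∂_2 = (21 − 6) − 13 = 2, and the invariant factors of ∂_2 are all 1, so H_1 = Z^2.
  H_2: rank ker ∂_2 − rank ∂_3 = (14 − 13) − 0 = 1, and there is no ∂_3, so H_2 = Z.

As a check, the Euler characteristic is 7 − 21 + 14 = 0, which agrees with 1 − 2 + 1 = 0.
(K is a triangulation of the torus T^2.)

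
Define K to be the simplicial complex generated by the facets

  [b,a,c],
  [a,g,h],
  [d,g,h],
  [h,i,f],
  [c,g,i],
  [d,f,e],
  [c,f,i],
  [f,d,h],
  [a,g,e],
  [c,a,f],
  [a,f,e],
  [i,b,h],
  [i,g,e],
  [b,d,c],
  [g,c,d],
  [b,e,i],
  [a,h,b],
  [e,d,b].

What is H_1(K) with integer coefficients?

H_1 ≅ Z^2.

We work with the vertex ordering a < b < c < d < e < f < g < h < i. The simplices of K, each written with vertices in increasing order, are:

  0-simplices (9): a, b, c, d, e, f, g, h, i
  1-simplices (27): ab, ac, ae, af, ag, ah, bc, bd, be, bh, bi, cd, cf, cg, ci, de, df, dg, dh, ef, eg, ei, fh, fi, gh, gi, hi
  2-simplices (18): abc, abh, acf, aef, aeg, agh, bcd, bde, bei, bhi, cdg, cfi, cgi, def, dfh, dgh, egi, fhi

so the chain groups are C_0 ≅ Z^9, C_1 ≅ Z^27, C_2 ≅ Z^18.

Boundary ∂_1: C_1 → C_0 maps an edge to its endpoints' difference, ∂[p,q] = q − p.
This gives a 9×27 integer matrix of rank 8; reducing to Smith normal form yields diagonal entries (1,1,1,1,1,1,1,1).

∂_2: C_2 → C_1 sends each 2-simplex [p,q,r] to [q,r] − [p,r] + [p,q]. For instance
  ∂aeg = eg − ag + ae,
  ∂egi = gi − ei + eg.
As a 27×18 matrix over Z this has rank 17, with invariant factors (1,1,1,1,1,1,1,1,1,1,1,1,1,1,1,1,1).

Computing H_k = (kernel of ∂_k) / (image of ∂_{k+1}):

  H_1: rank ker ∂_1 − rank ∂_2 = (27 − 8) − 17 = 2, and the invariant factors of ∂_2 are all 1, so H_1 = Z^2.

(K is a triangulation of the torus T^2.)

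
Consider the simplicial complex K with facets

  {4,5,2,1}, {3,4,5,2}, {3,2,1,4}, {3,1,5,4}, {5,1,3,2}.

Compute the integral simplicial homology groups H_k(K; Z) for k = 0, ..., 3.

H_0 ≅ Z,  H_1 = 0,  H_2 = 0,  H_3 ≅ Z.

Order the vertices as 1 < 2 < 3 < 4 < 5. Listing each simplex with vertices in this order, K has dimension 3 with simplices:

  0-simplices (5): [1], [2], [3], [4], [5]
  1-simplices (10): [1,2], [1,3], [1,4], [1,5], [2,3], [2,4], [2,5], [3,4], [3,5], [4,5]
  2-simplices (10): [1,2,3], [1,2,4], [1,2,5], [1,3,4], [1,3,5], [1,4,5], [2,3,4], [2,3,5], [2,4,5], [3,4,5]
  3-simplices (5): [1,2,3,4], [1,2,3,5], [1,2,4,5], [1,3,4,5], [2,3,4,5]

Hence C_0 ≅ Z^5, C_1 ≅ Z^10, C_2 ≅ Z^10, C_3 ≅ Z^5.

∂_1: C_1 → C_0 maps an edge to its endpoints' difference, ∂[p,q] = q − p.
The resulting 5×10 matrix has rank 4, and its Smith normal form has invariant factors (1,1,1,1).

∂_2: C_2 → C_1 sends each 2-simplex [p,q,r] to [q,r] − [p,r] + [p,q]. For instance
  ∂[1,2,3] = [2,3] − [1,3] + [1,2],
  ∂[2,4,5] = [4,5] − [2,5] + [2,4].
This gives a 10×10 integer matrix of rank 6; reducing to Smith normal form yields diagonal entries (1,1,1,1,1,1).

∂_3: C_3 → C_2 sends each 3-simplex σ to the alternating sum Σ_i (−1)^i (σ with its i-th vertex removed). For instance
  ∂[2,3,4,5] = [3,4,5] − [2,4,5] + [2,3,5] − [2,3,4],
  ∂[1,2,3,5] = [2,3,5] − [1,3,5] + [1,2,5] − [1,2,3].
The 10×5 boundary matrix has rank 4 and Smith normal form diag(1,1,1,1).

Reading off H_k = ker ∂_k / im ∂_{k+1}:

  H_0: rank C_0 − rank ∂_1 = 5 − 4 = 1, and the invariant factors of ∂_1 are all 1, so H_0 = Z.
  H_1: rank ker ∂_1 − rank ∂_2 = (10 − 4) − 6 = 0, and the invariant factors of ∂_2 are all 1, so H_1 = 0.
  H_2: rank ker ∂_2 − rank ∂_3 = (10 − 6) − 4 = 0, and the invariant factors of ∂_3 are all 1, so H_2 = 0.
  H_3: rank ker ∂_3 − rank ∂_4 = (5 − 4) − 0 = 1, and there is no ∂_4, so H_3 = Z.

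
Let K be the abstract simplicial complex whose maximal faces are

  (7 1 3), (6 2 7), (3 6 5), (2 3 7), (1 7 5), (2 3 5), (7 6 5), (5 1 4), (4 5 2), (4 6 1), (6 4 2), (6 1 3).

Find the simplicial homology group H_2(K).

H_2 ≅ 0.

Order the vertices as 1 < 2 < 3 < 4 < 5 < 6 < 7. Listing each simplex with vertices in this order, K has dimension 2 with simplices:

  0-simplices (7): [1], [2], [3], [4], [5], [6], [7]
  1-simplices (18): [1,3], [1,4], [1,5], [1,6], [1,7], [2,3], [2,4], [2,5], [2,6], [2,7], [3,5], [3,6], [3,7], [4,5], [4,6], [5,6], [5,7], [6,7]
  2-simplices (12): [1,3,6], [1,3,7], [1,4,5], [1,4,6], [1,5,7], [2,3,5], [2,3,7], [2,4,5], [2,4,6], [2,6,7], [3,5,6], [5,6,7]

so the chain groups are C_0 ≅ Z^7, C_1 ≅ Z^18, C_2 ≅ Z^12.

Boundary ∂_1: C_1 → C_0 is given by ∂[p,q] = [q] − [p]. For instance
  ∂[3,5] = [5] − [3].
This gives a 7×18 integer matrix of rank 6; reducing to Smith normal form yields diagonal entries (1,1,1,1,1,1).

Boundary ∂_2: C_2 → C_1 maps a triangle to the signed sum of its edges. For instance
  ∂[5,6,7] = [6,7] − [5,7] + [5,6],
  ∂[2,6,7] = [6,7] − [2,7] + [2,6].
As a 18×12 matrix over Z this has rank 12, with invariant factors (1,1,1,1,1,1,1,1,1,1,1,2).

From H_k ≅ ker(∂_k) / im(∂_{k+1}) we obtain:

  H_2: rank ker ∂_2 − rank ∂_3 = (12 − 12) − 0 = 0, and there is no ∂_3, so H_2 = 0.

(K is a triangulation of the real projective plane RP^2.)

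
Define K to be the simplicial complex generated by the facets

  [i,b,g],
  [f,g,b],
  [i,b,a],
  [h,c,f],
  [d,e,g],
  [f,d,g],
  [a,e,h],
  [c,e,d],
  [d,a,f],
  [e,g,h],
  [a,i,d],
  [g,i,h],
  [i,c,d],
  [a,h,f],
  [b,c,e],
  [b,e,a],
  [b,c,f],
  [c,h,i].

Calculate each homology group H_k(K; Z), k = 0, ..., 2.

Order the vertices as a < b < c < d < e < f < g < h < i. Listing each simplex with vertices in this order, K has dimension 2 with simplices:

  0-simplices (9): a, b, c, d, e, f, g, h, i
  1-simplices (27): ab, ad, ae, af, ah, ai, bc, be, bf, bg, bi, cd, ce, cf, ch, ci, de, df, dg, di, eg, eh, fg, fh, gh, gi, hi
  2-simplices (18): abe, abi, adf, adi, aeh, afh, bce, bcf, bfg, bgi, cde, cdi, cfh, chi, deg, dfg, egh, ghi

giving chain groups C_0 ≅ Z^9, C_1 ≅ Z^27, C_2 ≅ Z^18.

∂_1: C_1 → C_0 sends each edge [p,q] (with p < q) to q − p. For instance
  ∂ci = i − c.
As a 9×27 matrix over Z this has rank 8, with invariant factors (1,1,1,1,1,1,1,1).

∂_2: C_2 → C_1 acts by ∂[p,q,r] = [q,r] − [p,r] + [p,q]. For instance
  ∂cfh = fh − ch + cf,
  ∂egh = gh − eh + eg.
The resulting 27×18 matrix has rank 17, and its Smith normal form has invariant factors (1,1,1,1,1,1,1,1,1,1,1,1,1,1,1,1,1).

Now H_k = ker ∂_k / im ∂_{k+1}, so:

  H_0: rank C_0 − rank ∂_1 = 9 − 8 = 1, and the invariant factors of ∂_1 are all 1, so H_0 = Z.
  H_1: rank ker ∂_1 − rank ∂_2 = (27 − 8) − 17 = 2, and the invariant factors of ∂_2 are all 1, so H_1 = Z^2.
  H_2: rank ker ∂_2 − rank ∂_3 = (18 − 17) − 0 = 1, and there is no ∂_3, so H_2 = Z.

H_0 = Z,  H_1 = Z^2,  H_2 = Z.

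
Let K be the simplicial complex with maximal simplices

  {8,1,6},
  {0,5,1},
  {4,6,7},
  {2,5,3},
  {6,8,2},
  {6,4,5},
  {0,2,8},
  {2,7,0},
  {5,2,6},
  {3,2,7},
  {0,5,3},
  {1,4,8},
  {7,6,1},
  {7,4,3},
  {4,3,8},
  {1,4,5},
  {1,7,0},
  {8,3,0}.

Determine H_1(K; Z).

Fix the vertex order 0 < 1 < 2 < 3 < 4 < 5 < 6 < 7 < 8 and write every simplex with vertices in increasing order. Then dim K = 2 and the simplices of K are:

  0-simplices (9): [0], [1], [2], [3], [4], [5], [6], [7], [8]
  1-simplices (27): (27 of them)
  2-simplices (18): [0,1,5], [0,1,7], [0,2,7], [0,2,8], [0,3,5], [0,3,8], [1,4,5], [1,4,8], [1,6,7], [1,6,8], [2,3,5], [2,3,7], [2,5,6], [2,6,8], [3,4,7], [3,4,8], [4,5,6], [4,6,7]

giving chain groups C_0 ≅ Z^9, C_1 ≅ Z^27, C_2 ≅ Z^18.

Boundary ∂_1: C_1 → C_0 sends each edge [p,q] (with p < q) to q − p. For instance
  ∂[0,1] = [1] − [0].
As a 9×27 matrix over Z this has rank 8, with invariant factors (1,1,1,1,1,1,1,1).

Boundary ∂_2: C_2 → C_1 maps a triangle to the signed sum of its edges. For instance
  ∂[0,1,5] = [1,5] − [0,5] + [0,1],
  ∂[4,6,7] = [6,7] − [4,7] + [4,6].
This gives a 27×18 integer matrix of rank 18; reducing to Smith normal form yields diagonal entries (1,1,1,1,1,1,1,1,1,1,1,1,1,1,1,1,1,2).

Reading off H_k = ker ∂_k / im ∂_{k+1}:

  H_1: rank ker ∂_1 − rank ∂_2 = (27 − 8) − 18 = 1, and ∂_2 has invariant factor 2 > 1, so H_1 = Z ⊕ Z/2.

(K is a triangulation of the Klein bottle.)

H_1 ≅ Z ⊕ Z/2.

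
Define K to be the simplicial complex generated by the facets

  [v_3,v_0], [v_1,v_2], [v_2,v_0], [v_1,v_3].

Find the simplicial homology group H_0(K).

H_0 ≅ Z.

Order the vertices as v_0 < v_1 < v_2 < v_3. Listing each simplex with vertices in this order, K has dimension 1 with simplices:

  0-simplices (4): [v_0], [v_1], [v_2], [v_3]
  1-simplices (4): [v_0,v_2], [v_0,v_3], [v_1,v_2], [v_1,v_3]

so the chain groups are C_0 ≅ Z^4, C_1 ≅ Z^4.

Boundary ∂_1: C_1 → C_0 sends each edge [p,q] (with p < q) to q − p. For instance
  ∂[v_1,v_2] = [v_2] − [v_1].
This gives a 4×4 integer matrix of rank 3; reducing to Smith normal form yields diagonal entries (1,1,1).

Computing H_k = (kernel of ∂_k) / (image of ∂_{k+1}):

  H_0: rank C_0 − rank ∂_1 = 4 − 3 = 1, and the invariant factors of ∂_1 are all 1, so H_0 ≅ Z.

(K is a triangulation of the circle S^1.)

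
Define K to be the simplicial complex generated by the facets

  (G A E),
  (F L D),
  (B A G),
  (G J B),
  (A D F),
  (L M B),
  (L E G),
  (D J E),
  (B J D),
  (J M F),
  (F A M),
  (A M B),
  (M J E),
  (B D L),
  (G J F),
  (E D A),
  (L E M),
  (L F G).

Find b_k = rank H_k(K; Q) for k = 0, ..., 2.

b_0 = 1, b_1 = 2, b_2 = 1.

We work with the vertex ordering A < B < D < E < F < G < J < L < M. The simplices of K, each written with vertices in increasing order, are:

  0-simplices (9): A, B, D, E, F, G, J, L, M
  1-simplices (27): AB, AD, AE, AF, AG, AM, BD, BG, BJ, BL, BM, DE, DF, DJ, DL, EG, EJ, EL, EM, FG, FJ, FL, FM, GJ, GL, JM, LM
  2-simplices (18): ABG, ABM, ADE, ADF, AEG, AFM, BDJ, BDL, BGJ, BLM, DEJ, DFL, EGL, EJM, ELM, FGJ, FGL, FJM

so the chain groups are C_0 ≅ Z^9, C_1 ≅ Z^27, C_2 ≅ Z^18.

The boundary map ∂_1: C_1 → C_0 is given by ∂[p,q] = [q] − [p]. For instance
  ∂BM = M − B.
The 9×27 boundary matrix has rank 8 and Smith normal form diag(1,1,1,1,1,1,1,1).

The boundary map ∂_2: C_2 → C_1 acts by ∂[p,q,r] = [q,r] − [p,r] + [p,q]. For instance
  ∂ADF = DF − AF + AD,
  ∂EGL = GL − EL + EG.
This gives a 27×18 integer matrix of rank 17; reducing to Smith normal form yields diagonal entries (1,1,1,1,1,1,1,1,1,1,1,1,1,1,1,1,1).

Reading off H_k = ker ∂_k / im ∂_{k+1}:

  H_0: rank C_0 − rank ∂_1 = 9 − 8 = 1, and the invariant factors of ∂_1 are all 1, so H_0 = Z.
  H_1: rank ker ∂_1 − rank ∂_2 = (27 − 8) − 17 = 2, and the invariant factors of ∂_2 are all 1, so H_1 = Z^2.
  H_2: rank ker ∂_2 − rank ∂_3 = (18 − 17) − 0 = 1, and there is no ∂_3, so H_2 = Z.

As a check, the Euler characteristic is 9 − 27 + 18 = 0, which agrees with 1 − 2 + 1 = 0.

Hence the Betti numbers are b_0 = 1, b_1 = 2, b_2 = 1.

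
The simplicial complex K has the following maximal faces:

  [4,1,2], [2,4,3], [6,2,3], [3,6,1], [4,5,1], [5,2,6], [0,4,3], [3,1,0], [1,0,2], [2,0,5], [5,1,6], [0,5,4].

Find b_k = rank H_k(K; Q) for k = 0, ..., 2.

b_0 = 1, b_1 = 0, b_2 = 0.

We work with the vertex ordering 0 < 1 < 2 < 3 < 4 < 5 < 6. The simplices of K, each written with vertices in increasing order, are:

  0-simplices (7): [0], [1], [2], [3], [4], [5], [6]
  1-simplices (18): [0,1], [0,2], [0,3], [0,4], [0,5], [1,2], [1,3], [1,4], [1,5], [1,6], [2,3], [2,4], [2,5], [2,6], [3,4], [3,6], [4,5], [5,6]
  2-simplices (12): [0,1,2], [0,1,3], [0,2,5], [0,3,4], [0,4,5], [1,2,4], [1,3,6], [1,4,5], [1,5,6], [2,3,4], [2,3,6], [2,5,6]

giving chain groups C_0 ≅ Z^7, C_1 ≅ Z^18, C_2 ≅ Z^12.

∂_1: C_1 → C_0 sends each edge [p,q] (with p < q) to q − p. For instance
  ∂[3,4] = [4] − [3].
This gives a 7×18 integer matrix of rank 6; reducing to Smith normal form yields diagonal entries (1,1,1,1,1,1).

Boundary ∂_2: C_2 → C_1 maps a triangle to the signed sum of its edges. For instance
  ∂[1,5,6] = [5,6] − [1,6] + [1,5],
  ∂[0,2,5] = [2,5] − [0,5] + [0,2].
As a 18×12 matrix over Z this has rank 12, with invariant factors (1,1,1,1,1,1,1,1,1,1,1,2).

Now H_k = ker ∂_k / im ∂_{k+1}, so:

  H_0: rank C_0 − rank ∂_1 = 7 − 6 = 1, and the invariant factors of ∂_1 are all 1, so H_0 ≅ Z.
  H_1: rank ker ∂_1 − rank ∂_2 = (18 − 6) − 12 = 0, and ∂_2 has invariant factor 2 > 1, so H_1 ≅ Z_2.
  H_2: rank ker ∂_2 − rank ∂_3 = (12 − 12) − 0 = 0, and there is no ∂_3, so H_2 ≅ 0.

As a check, the Euler characteristic is 7 − 18 + 12 = 1, which agrees with 1 − 0 + 0 = 1.
(K is a triangulation of the real projective plane RP^2.)

Hence the Betti numbers are b_0 = 1, b_1 = 0, b_2 = 0.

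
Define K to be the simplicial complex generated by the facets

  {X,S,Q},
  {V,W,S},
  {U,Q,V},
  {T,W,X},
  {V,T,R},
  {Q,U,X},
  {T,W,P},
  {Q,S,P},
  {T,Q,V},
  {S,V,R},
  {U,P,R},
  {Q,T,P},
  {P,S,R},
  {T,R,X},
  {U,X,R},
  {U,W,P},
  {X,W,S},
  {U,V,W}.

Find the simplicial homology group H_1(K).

H_1 = Z^2.

Fix the vertex order P < Q < R < S < T < U < V < W < X and write every simplex with vertices in increasing order. Then dim K = 2 and the simplices of K are:

  0-simplices (9): P, Q, R, S, T, U, V, W, X
  1-simplices (27): PQ, PR, PS, PT, PU, PW, QS, QT, QU, QV, QX, RS, RT, RU, RV, RX, SV, SW, SX, TV, TW, TX, UV, UW, UX, VW, WX
  2-simplices (18): PQS, PQT, PRS, PRU, PTW, PUW, QSX, QTV, QUV, QUX, RSV, RTV, RTX, RUX, SVW, SWX, TWX, UVW

so the chain groups are C_0 ≅ Z^9, C_1 ≅ Z^27, C_2 ≅ Z^18.

Boundary ∂_1: C_1 → C_0 is given by ∂[p,q] = [q] − [p].
The 9×27 boundary matrix has rank 8 and Smith normal form diag(1,1,1,1,1,1,1,1).

Boundary ∂_2: C_2 → C_1 sends each 2-simplex [p,q,r] to [q,r] − [p,r] + [p,q]. For instance
  ∂QTV = TV − QV + QT,
  ∂SWX = WX − SX + SW.
The 27×18 boundary matrix has rank 17 and Smith normal form diag(1,1,1,1,1,1,1,1,1,1,1,1,1,1,1,1,1).

From H_k ≅ ker(∂_k) / im(∂_{k+1}) we obtain:

  H_1: rank ker ∂_1 − rank ∂_2 = (27 − 8) − 17 = 2, and the invariant factors of ∂_2 are all 1, so H_1 = Z^2.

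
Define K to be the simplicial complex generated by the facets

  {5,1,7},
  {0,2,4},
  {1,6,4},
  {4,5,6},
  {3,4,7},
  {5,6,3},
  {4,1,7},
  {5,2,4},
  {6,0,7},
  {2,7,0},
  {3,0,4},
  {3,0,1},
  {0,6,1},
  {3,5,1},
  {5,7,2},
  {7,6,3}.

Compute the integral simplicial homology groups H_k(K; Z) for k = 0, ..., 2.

We work with the vertex ordering 0 < 1 < 2 < 3 < 4 < 5 < 6 < 7. The simplices of K, each written with vertices in increasing order, are:

  0-simplices (8): [0], [1], [2], [3], [4], [5], [6], [7]
  1-simplices (24): (24 of them)
  2-simplices (16): [0,1,3], [0,1,6], [0,2,4], [0,2,7], [0,3,4], [0,6,7], [1,3,5], [1,4,6], [1,4,7], [1,5,7], [2,4,5], [2,5,7], [3,4,7], [3,5,6], [3,6,7], [4,5,6]

so the chain groups are C_0 ≅ Z^8, C_1 ≅ Z^24, C_2 ≅ Z^16.

The boundary map ∂_1: C_1 → C_0 sends each edge [p,q] (with p < q) to q − p.
This gives a 8×24 integer matrix of rank 7; reducing to Smith normal form yields diagonal entries (1,1,1,1,1,1,1).

Boundary ∂_2: C_2 → C_1 maps a triangle to the signed sum of its edges. For instance
  ∂[0,6,7] = [6,7] − [0,7] + [0,6],
  ∂[2,4,5] = [4,5] − [2,5] + [2,4].
The 24×16 boundary matrix has rank 15 and Smith normal form diag(1,1,1,1,1,1,1,1,1,1,1,1,1,1,1).

Reading off H_k = ker ∂_k / im ∂_{k+1}:

  H_0: rank C_0 − rank ∂_1 = 8 − 7 = 1, and the invariant factors of ∂_1 are all 1, so H_0 ≅ Z.
  H_1: rank ker ∂_1 − rank ∂_2 = (24 − 7) − 15 = 2, and the invariant factors of ∂_2 are all 1, so H_1 ≅ Z^2.
  H_2: rank ker ∂_2 − rank ∂_3 = (16 − 15) − 0 = 1, and there is no ∂_3, so H_2 ≅ Z.

As a check, the Euler characteristic is 8 − 24 + 16 = 0, which agrees with 1 − 2 + 1 = 0.

H_0 = Z,  H_1 = Z^2,  H_2 = Z.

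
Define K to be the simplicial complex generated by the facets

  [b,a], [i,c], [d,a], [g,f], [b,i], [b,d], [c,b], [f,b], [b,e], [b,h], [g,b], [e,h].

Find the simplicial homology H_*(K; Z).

H_0 ≅ Z,  H_1 ≅ Z^4.

We work with the vertex ordering a < b < c < d < e < f < g < h < i. The simplices of K, each written with vertices in increasing order, are:

  0-simplices (9): a, b, c, d, e, f, g, h, i
  1-simplices (12): ab, ad, bc, bd, be, bf, bg, bh, bi, ci, eh, fg

giving chain groups C_0 ≅ Z^9, C_1 ≅ Z^12.

∂_1: C_1 → C_0 sends each edge [p,q] (with p < q) to q − p. For instance
  ∂ad = d − a.
As a 9×12 matrix over Z this has rank 8, with invariant factors (1,1,1,1,1,1,1,1).

From H_k ≅ ker(∂_k) / im(∂_{k+1}) we obtain:

  H_0: rank C_0 − rank ∂_1 = 9 − 8 = 1, and the invariant factors of ∂_1 are all 1, so H_0 ≅ Z.
  H_1: rank ker ∂_1 − rank ∂_2 = (12 − 8) − 0 = 4, and there is no ∂_2, so H_1 ≅ Z^4.

As a check, the Euler characteristic is 9 − 12 = -3, which agrees with 1 − 4 = -3.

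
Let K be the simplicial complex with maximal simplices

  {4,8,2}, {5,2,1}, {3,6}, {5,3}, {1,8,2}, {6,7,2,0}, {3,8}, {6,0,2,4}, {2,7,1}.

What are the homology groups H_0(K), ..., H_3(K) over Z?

H_0 ≅ Z,  H_1 ≅ Z^2,  H_2 = 0,  H_3 = 0.

Take the total order 0 < 1 < 2 < 3 < 4 < 5 < 6 < 7 < 8 on the vertex set. Then K (dimension 3) consists of the simplices:

  0-simplices (9): [0], [1], [2], [3], [4], [5], [6], [7], [8]
  1-simplices (19): [0,2], [0,4], [0,6], [0,7], [1,2], [1,5], [1,7], [1,8], [2,4], [2,5], [2,6], [2,7], [2,8], [3,5], [3,6], [3,8], [4,6], [4,8], [6,7]
  2-simplices (11): [0,2,4], [0,2,6], [0,2,7], [0,4,6], [0,6,7], [1,2,5], [1,2,7], [1,2,8], [2,4,6], [2,4,8], [2,6,7]
  3-simplices (2): [0,2,4,6], [0,2,6,7]

so the chain groups are C_0 ≅ Z^9, C_1 ≅ Z^19, C_2 ≅ Z^11, C_3 ≅ Z^2.

Boundary ∂_1: C_1 → C_0 maps an edge to its endpoints' difference, ∂[p,q] = q − p. For instance
  ∂[3,6] = [6] − [3].
This gives a 9×19 integer matrix of rank 8; reducing to Smith normal form yields diagonal entries (1,1,1,1,1,1,1,1).

Boundary ∂_2: C_2 → C_1 acts by ∂[p,q,r] = [q,r] − [p,r] + [p,q]. For instance
  ∂[0,2,6] = [2,6] − [0,6] + [0,2],
  ∂[0,4,6] = [4,6] − [0,6] + [0,4].
The 19×11 boundary matrix has rank 9 and Smith normal form diag(1,1,1,1,1,1,1,1,1).

∂_3: C_3 → C_2 sends each 3-simplex σ to the alternating sum Σ_i (−1)^i (σ with its i-th vertex removed). For instance
  ∂[0,2,6,7] = [2,6,7] − [0,6,7] + [0,2,7] − [0,2,6],
  ∂[0,2,4,6] = [2,4,6] − [0,4,6] + [0,2,6] − [0,2,4].
The resulting 11×2 matrix has rank 2, and its Smith normal form has invariant factors (1,1).

Computing H_k = (kernel of ∂_k) / (image of ∂_{k+1}):

  H_0: rank C_0 − rank ∂_1 = 9 − 8 = 1, and the invariant factors of ∂_1 are all 1, so H_0 ≅ Z.
  H_1: rank ker ∂_1 − rank ∂_2 = (19 − 8) − 9 = 2, and the invariant factors of ∂_2 are all 1, so H_1 ≅ Z^2.
  H_2: rank ker ∂_2 − rank ∂_3 = (11 − 9) − 2 = 0, and the invariant factors of ∂_3 are all 1, so H_2 ≅ 0.
  H_3: rank ker ∂_3 − rank ∂_4 = (2 − 2) − 0 = 0, and there is no ∂_4, so H_3 ≅ 0.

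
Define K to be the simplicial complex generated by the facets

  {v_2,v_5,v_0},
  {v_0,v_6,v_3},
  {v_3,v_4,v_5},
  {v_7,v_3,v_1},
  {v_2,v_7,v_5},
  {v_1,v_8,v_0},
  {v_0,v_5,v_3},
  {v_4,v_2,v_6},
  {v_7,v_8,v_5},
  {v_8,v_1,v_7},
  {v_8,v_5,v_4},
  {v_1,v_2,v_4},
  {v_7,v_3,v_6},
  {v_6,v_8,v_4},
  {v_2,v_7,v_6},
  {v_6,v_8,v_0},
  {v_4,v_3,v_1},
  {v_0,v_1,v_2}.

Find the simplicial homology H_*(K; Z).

Take the total order v_0 < v_1 < v_2 < v_3 < v_4 < v_5 < v_6 < v_7 < v_8 on the vertex set. Then K (dimension 2) consists of the simplices:

  0-simplices (9): [v_0], [v_1], [v_2], [v_3], [v_4], [v_5], [v_6], [v_7], [v_8]
  1-simplices (27): (27 of them)
  2-simplices (18): (18 of them)

so the chain groups are C_0 ≅ Z^9, C_1 ≅ Z^27, C_2 ≅ Z^18.

Boundary ∂_1: C_1 → C_0 is given by ∂[p,q] = [q] − [p].
The resulting 9×27 matrix has rank 8, and its Smith normal form has invariant factors (1,1,1,1,1,1,1,1).

∂_2: C_2 → C_1 acts by ∂[p,q,r] = [q,r] − [p,r] + [p,q]. For instance
  ∂[v_3,v_6,v_7] = [v_6,v_7] − [v_3,v_7] + [v_3,v_6],
  ∂[v_4,v_5,v_8] = [v_5,v_8] − [v_4,v_8] + [v_4,v_5].
This gives a 27×18 integer matrix of rank 17; reducing to Smith normal form yields diagonal entries (1,1,1,1,1,1,1,1,1,1,1,1,1,1,1,1,1).

From H_k ≅ ker(∂_k) / im(∂_{k+1}) we obtain:

  H_0: rank C_0 − rank ∂_1 = 9 − 8 = 1, and the invariant factors of ∂_1 are all 1, so H_0 ≅ Z.
  H_1: rank ker ∂_1 − rank ∂_2 = (27 − 8) − 17 = 2, and the invariant factors of ∂_2 are all 1, so H_1 ≅ Z^2.
  H_2: rank ker ∂_2 − rank ∂_3 = (18 − 17) − 0 = 1, and there is no ∂_3, so H_2 ≅ Z.

As a check, the Euler characteristic is 9 − 27 + 18 = 0, which agrees with 1 − 2 + 1 = 0.
(K is a triangulation of the torus T^2.)

H_0 ≅ Z,  H_1 ≅ Z^2,  H_2 ≅ Z.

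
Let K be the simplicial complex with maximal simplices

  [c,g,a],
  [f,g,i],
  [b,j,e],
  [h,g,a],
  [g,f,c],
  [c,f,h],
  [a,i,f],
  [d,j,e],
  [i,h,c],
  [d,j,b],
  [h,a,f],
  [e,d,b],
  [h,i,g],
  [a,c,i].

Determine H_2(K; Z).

H_2 = Z.

Take the total order a < b < c < d < e < f < g < h < i < j on the vertex set. Then K (dimension 2) consists of the simplices:

  0-simplices (10): a, b, c, d, e, f, g, h, i, j
  1-simplices (21): ac, af, ag, ah, ai, bd, be, bj, cf, cg, ch, ci, de, dj, ej, fg, fh, fi, gh, gi, hi
  2-simplices (14): acg, aci, afh, afi, agh, bde, bdj, bej, cfg, cfh, chi, dej, fgi, ghi

giving chain groups C_0 ≅ Z^10, C_1 ≅ Z^21, C_2 ≅ Z^14.

The boundary map ∂_1: C_1 → C_0 sends each edge [p,q] (with p < q) to q − p. For instance
  ∂bj = j − b.
The resulting 10×21 matrix has rank 8, and its Smith normal form has invariant factors (1,1,1,1,1,1,1,1).

∂_2: C_2 → C_1 sends each 2-simplex [p,q,r] to [q,r] − [p,r] + [p,q]. For instance
  ∂fgi = gi − fi + fg,
  ∂bej = ej − bj + be.
This gives a 21×14 integer matrix of rank 13; reducing to Smith normal form yields diagonal entries (1,1,1,1,1,1,1,1,1,1,1,1,2).

Computing H_k = (kernel of ∂_k) / (image of ∂_{k+1}):

  H_2: rank ker ∂_2 − rank ∂_3 = (14 − 13) − 0 = 1, and there is no ∂_3, so H_2 ≅ Z.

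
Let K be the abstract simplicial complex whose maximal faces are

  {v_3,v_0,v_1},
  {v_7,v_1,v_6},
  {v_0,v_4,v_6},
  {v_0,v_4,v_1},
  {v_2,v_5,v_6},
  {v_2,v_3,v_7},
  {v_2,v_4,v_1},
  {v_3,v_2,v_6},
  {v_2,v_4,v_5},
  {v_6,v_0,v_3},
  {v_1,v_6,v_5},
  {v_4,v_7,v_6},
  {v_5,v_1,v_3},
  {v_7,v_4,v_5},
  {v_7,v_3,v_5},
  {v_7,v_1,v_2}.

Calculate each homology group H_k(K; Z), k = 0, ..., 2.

H_0 = Z,  H_1 = Z^2,  H_2 = Z.

We work with the vertex ordering v_0 < v_1 < v_2 < v_3 < v_4 < v_5 < v_6 < v_7. The simplices of K, each written with vertices in increasing order, are:

  0-simplices (8): [v_0], [v_1], [v_2], [v_3], [v_4], [v_5], [v_6], [v_7]
  1-simplices (24): (24 of them)
  2-simplices (16): (16 of them)

so the chain groups are C_0 ≅ Z^8, C_1 ≅ Z^24, C_2 ≅ Z^16.

Boundary ∂_1: C_1 → C_0 maps an edge to its endpoints' difference, ∂[p,q] = q − p.
This gives a 8×24 integer matrix of rank 7; reducing to Smith normal form yields diagonal entries (1,1,1,1,1,1,1).

The boundary map ∂_2: C_2 → C_1 acts by ∂[p,q,r] = [q,r] − [p,r] + [p,q]. For instance
  ∂[v_0,v_1,v_3] = [v_1,v_3] − [v_0,v_3] + [v_0,v_1],
  ∂[v_1,v_5,v_6] = [v_5,v_6] − [v_1,v_6] + [v_1,v_5].
The resulting 24×16 matrix has rank 15, and its Smith normal form has invariant factors (1,1,1,1,1,1,1,1,1,1,1,1,1,1,1).

Computing H_k = (kernel of ∂_k) / (image of ∂_{k+1}):

  H_0: rank C_0 − rank ∂_1 = 8 − 7 = 1, and the invariant factors of ∂_1 are all 1, so H_0 ≅ Z.
  H_1: rank ker ∂_1 − rank ∂_2 = (24 − 7) − 15 = 2, and the invariant factors of ∂_2 are all 1, so H_1 ≅ Z^2.
  H_2: rank ker ∂_2 − rank ∂_3 = (16 − 15) − 0 = 1, and there is no ∂_3, so H_2 ≅ Z.

As a check, the Euler characteristic is 8 − 24 + 16 = 0, which agrees with 1 − 2 + 1 = 0.
(K is a triangulation of the torus T^2.)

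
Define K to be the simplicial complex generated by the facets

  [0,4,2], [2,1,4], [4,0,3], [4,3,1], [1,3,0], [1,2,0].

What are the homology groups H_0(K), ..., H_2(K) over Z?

Take the total order 0 < 1 < 2 < 3 < 4 on the vertex set. Then K (dimension 2) consists of the simplices:

  0-simplices (5): [0], [1], [2], [3], [4]
  1-simplices (9): [0,1], [0,2], [0,3], [0,4], [1,2], [1,3], [1,4], [2,4], [3,4]
  2-simplices (6): [0,1,2], [0,1,3], [0,2,4], [0,3,4], [1,2,4], [1,3,4]

giving chain groups C_0 ≅ Z^5, C_1 ≅ Z^9, C_2 ≅ Z^6.

Boundary ∂_1: C_1 → C_0 maps an edge to its endpoints' difference, ∂[p,q] = q − p.
As a 5×9 matrix over Z this has rank 4, with invariant factors (1,1,1,1).

Boundary ∂_2: C_2 → C_1 acts by ∂[p,q,r] = [q,r] − [p,r] + [p,q]. For instance
  ∂[0,1,2] = [1,2] − [0,2] + [0,1],
  ∂[0,2,4] = [2,4] − [0,4] + [0,2].
The resulting 9×6 matrix has rank 5, and its Smith normal form has invariant factors (1,1,1,1,1).

Reading off H_k = ker ∂_k / im ∂_{k+1}:

  H_0: rank C_0 − rank ∂_1 = 5 − 4 = 1, and the invariant factors of ∂_1 are all 1, so H_0 ≅ Z.
  H_1: rank ker ∂_1 − rank ∂_2 = (9 − 4) − 5 = 0, and the invariant factors of ∂_2 are all 1, so H_1 ≅ 0.
  H_2: rank ker ∂_2 − rank ∂_3 = (6 − 5) − 0 = 1, and there is no ∂_3, so H_2 ≅ Z.

(K is a triangulation of the 2-sphere S^2.)

H_0 = Z,  H_1 = 0,  H_2 = Z.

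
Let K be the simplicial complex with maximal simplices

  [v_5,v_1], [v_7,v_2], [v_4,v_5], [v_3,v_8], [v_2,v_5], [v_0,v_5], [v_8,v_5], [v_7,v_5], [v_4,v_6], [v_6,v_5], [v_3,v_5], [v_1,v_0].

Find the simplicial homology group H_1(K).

Order the vertices as v_0 < v_1 < v_2 < v_3 < v_4 < v_5 < v_6 < v_7 < v_8. Listing each simplex with vertices in this order, K has dimension 1 with simplices:

  0-simplices (9): [v_0], [v_1], [v_2], [v_3], [v_4], [v_5], [v_6], [v_7], [v_8]
  1-simplices (12): [v_0,v_1], [v_0,v_5], [v_1,v_5], [v_2,v_5], [v_2,v_7], [v_3,v_5], [v_3,v_8], [v_4,v_5], [v_4,v_6], [v_5,v_6], [v_5,v_7], [v_5,v_8]

giving chain groups C_0 ≅ Z^9, C_1 ≅ Z^12.

Boundary ∂_1: C_1 → C_0 sends each edge [p,q] (with p < q) to q − p. For instance
  ∂[v_5,v_6] = [v_6] − [v_5].
As a 9×12 matrix over Z this has rank 8, with invariant factors (1,1,1,1,1,1,1,1).

Now H_k = ker ∂_k / im ∂_{k+1}, so:

  H_1: rank ker ∂_1 − rank ∂_2 = (12 − 8) − 0 = 4, and there is no ∂_2, so H_1 = Z^4.

H_1 = Z^4.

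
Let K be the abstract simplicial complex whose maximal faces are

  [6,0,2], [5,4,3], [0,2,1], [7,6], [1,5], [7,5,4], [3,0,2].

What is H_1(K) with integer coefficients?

H_1 ≅ Z^2.

Take the total order 0 < 1 < 2 < 3 < 4 < 5 < 6 < 7 on the vertex set. Then K (dimension 2) consists of the simplices:

  0-simplices (8): [0], [1], [2], [3], [4], [5], [6], [7]
  1-simplices (14): [0,1], [0,2], [0,3], [0,6], [1,2], [1,5], [2,3], [2,6], [3,4], [3,5], [4,5], [4,7], [5,7], [6,7]
  2-simplices (5): [0,1,2], [0,2,3], [0,2,6], [3,4,5], [4,5,7]

giving chain groups C_0 ≅ Z^8, C_1 ≅ Z^14, C_2 ≅ Z^5.

Boundary ∂_1: C_1 → C_0 sends each edge [p,q] (with p < q) to q − p. For instance
  ∂[3,5] = [5] − [3].
This gives a 8×14 integer matrix of rank 7; reducing to Smith normal form yields diagonal entries (1,1,1,1,1,1,1).

Boundary ∂_2: C_2 → C_1 acts by ∂[p,q,r] = [q,r] − [p,r] + [p,q]. For instance
  ∂[3,4,5] = [4,5] − [3,5] + [3,4],
  ∂[0,2,6] = [2,6] − [0,6] + [0,2].
As a 14×5 matrix over Z this has rank 5, with invariant factors (1,1,1,1,1).

Now H_k = ker ∂_k / im ∂_{k+1}, so:

  H_1: rank ker ∂_1 − rank ∂_2 = (14 − 7) − 5 = 2, and the invariant factors of ∂_2 are all 1, so H_1 ≅ Z^2.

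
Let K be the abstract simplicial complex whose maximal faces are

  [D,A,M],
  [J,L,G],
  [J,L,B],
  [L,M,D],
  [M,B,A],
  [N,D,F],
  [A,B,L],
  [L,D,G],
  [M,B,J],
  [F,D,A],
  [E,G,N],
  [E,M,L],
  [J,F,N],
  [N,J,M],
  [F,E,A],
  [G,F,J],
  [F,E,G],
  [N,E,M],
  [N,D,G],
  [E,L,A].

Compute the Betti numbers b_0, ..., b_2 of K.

b_0 = 1, b_1 = 1, b_2 = 0.

Order the vertices as A < B < D < E < F < G < J < L < M < N. Listing each simplex with vertices in this order, K has dimension 2 with simplices:

  0-simplices (10): A, B, D, E, F, G, J, L, M, N
  1-simplices (30): AB, AD, AE, AF, AL, AM, BJ, BL, BM, DF, DG, DL, DM, DN, EF, EG, EL, EM, EN, FG, FJ, FN, GJ, GL, GN, JL, JM, JN, LM, MN
  2-simplices (20): ABL, ABM, ADF, ADM, AEF, AEL, BJL, BJM, DFN, DGL, DGN, DLM, EFG, EGN, ELM, EMN, FGJ, FJN, GJL, JMN

Hence C_0 ≅ Z^10, C_1 ≅ Z^30, C_2 ≅ Z^20.

Boundary ∂_1: C_1 → C_0 sends each edge [p,q] (with p < q) to q − p. For instance
  ∂DN = N − D.
As a 10×30 matrix over Z this has rank 9, with invariant factors (1,1,1,1,1,1,1,1,1).

The boundary map ∂_2: C_2 → C_1 maps a triangle to the signed sum of its edges. For instance
  ∂EMN = MN − EN + EM,
  ∂DGN = GN − DN + DG.
As a 30×20 matrix over Z this has rank 20, with invariant factors (1,1,1,1,1,1,1,1,1,1,1,1,1,1,1,1,1,1,1,2).

Now H_k = ker ∂_k / im ∂_{k+1}, so:

  H_0: rank C_0 − rank ∂_1 = 10 − 9 = 1, and the invariant factors of ∂_1 are all 1, so H_0 ≅ Z.
  H_1: rank ker ∂_1 − rank ∂_2 = (30 − 9) − 20 = 1, and ∂_2 has invariant factor 2 > 1, so H_1 ≅ Z ⊕ Z/2.
  H_2: rank ker ∂_2 − rank ∂_3 = (20 − 20) − 0 = 0, and there is no ∂_3, so H_2 ≅ 0.

As a check, the Euler characteristic is 10 − 30 + 20 = 0, which agrees with 1 − 1 + 0 = 0.
(K is a triangulation of the Klein bottle.)

Hence the Betti numbers are b_0 = 1, b_1 = 1, b_2 = 0.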